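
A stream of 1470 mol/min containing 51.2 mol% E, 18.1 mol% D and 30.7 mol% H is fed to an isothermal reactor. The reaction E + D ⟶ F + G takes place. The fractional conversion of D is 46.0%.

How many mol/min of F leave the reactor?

122 mol/min

D reacted = 0.46 × 266.1 = 122.4 mol/min; ν_D = −1, so ξ = 122.4/1 = 122.4 mol/min.
Outlet amounts (n = n₀ + ν ξ):
  E: 752.6 − 1(122.4) = 630.2
  D: 266.1 − 1(122.4) = 143.7
  F: 0 + 1(122.4) = 122.4
  G: 0 + 1(122.4) = 122.4
  H: 451.3 (inert)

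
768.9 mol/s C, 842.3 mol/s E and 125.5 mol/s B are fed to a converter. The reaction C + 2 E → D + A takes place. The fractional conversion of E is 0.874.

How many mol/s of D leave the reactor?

368 mol/s

E reacted = 0.874 × 842.3 = 736.2 mol/s; ν_E = −2, so ξ = 736.2/2 = 368.1 mol/s.
Outlet amounts (n = n₀ + ν ξ):
  C: 768.9 − 1(368.1) = 400.8
  E: 842.3 − 2(368.1) = 106.1
  D: 0 + 1(368.1) = 368.1
  A: 0 + 1(368.1) = 368.1
  B: 125.5 (inert)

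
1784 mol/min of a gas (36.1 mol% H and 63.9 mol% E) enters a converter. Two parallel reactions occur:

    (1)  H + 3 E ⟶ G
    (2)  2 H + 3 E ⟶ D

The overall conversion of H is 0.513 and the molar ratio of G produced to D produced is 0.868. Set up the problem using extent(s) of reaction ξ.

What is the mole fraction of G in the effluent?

Conversion of H: H consumed = 0.513 × 644 = 330.4 mol/min = 1ξ₁ + 2ξ₂.
Selectivity: 1ξ₁ / (1ξ₂) = 0.868 → ξ₁ = 0.868 ξ₂.
Substitute: (1·0.868 + 2) ξ₂ = 330.4 → ξ₂ = 115.2 mol/min, ξ₁ = 99.99 mol/min.
Outlet amounts (n = n₀ + Σ ν·ξ):
  H: 644 − 1(99.99) − 2(115.2) = 313.6
  E: 1140 − 3(99.99) − 3(115.2) = 494.4
  G: 0 + 1(99.99) = 99.99
  D: 0 + 1(115.2) = 115.2
Total out = 1023 mol/min; y_G = 99.99 / 1023 = 0.09772.

0.0977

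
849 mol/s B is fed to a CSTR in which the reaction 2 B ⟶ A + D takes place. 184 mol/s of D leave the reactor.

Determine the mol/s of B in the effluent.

For D: n = n₀ + 1ξ → 184 = 0 + 1ξ, giving ξ = 184 mol/s.
Outlet amounts (n = n₀ + ν ξ):
  B: 849 − 2(184) = 481
  A: 0 + 1(184) = 184
  D: 0 + 1(184) = 184

481 mol/s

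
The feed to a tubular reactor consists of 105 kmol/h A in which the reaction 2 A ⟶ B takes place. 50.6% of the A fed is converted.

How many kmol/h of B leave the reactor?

26.6 kmol/h

A reacted = 0.506 × 105 = 53.13 kmol/h; ν_A = −2, so ξ = 53.13/2 = 26.57 kmol/h.
Outlet amounts (n = n₀ + ν ξ):
  A: 105 − 2(26.57) = 51.87
  B: 0 + 1(26.57) = 26.57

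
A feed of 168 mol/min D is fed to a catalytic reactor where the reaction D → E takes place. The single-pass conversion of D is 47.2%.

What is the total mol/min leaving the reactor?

168 mol/min

D reacted = 0.472 × 168 = 79.3 mol/min; ν_D = −1, so ξ = 79.3/1 = 79.3 mol/min.
Outlet amounts (n = n₀ + ν ξ):
  D: 168 − 1(79.3) = 88.7
  E: 0 + 1(79.3) = 79.3
Total out = 88.7 + 79.3 = 168 mol/min.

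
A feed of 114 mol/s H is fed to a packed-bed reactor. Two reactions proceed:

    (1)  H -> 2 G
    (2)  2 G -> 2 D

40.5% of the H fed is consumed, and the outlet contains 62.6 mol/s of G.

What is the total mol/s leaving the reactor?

Conversion of H: H consumed = 1ξ₁ = 0.405 × 114 → ξ₁ = 46.17 mol/s.
G balance: n_G = 0 + 2ξ₁ − 2ξ₂ = 62.6 → ξ₂ = (2·46.17 − 62.6)/2 = 14.87 mol/s.
Outlet amounts (n = n₀ + Σ ν·ξ):
  H: 114 − 1(46.17) = 67.83
  G: 0 + 2(46.17) − 2(14.87) = 62.6
  D: 0 + 2(14.87) = 29.74
Total out = 67.83 + 62.6 + 29.74 = 160.2 mol/s.

160 mol/s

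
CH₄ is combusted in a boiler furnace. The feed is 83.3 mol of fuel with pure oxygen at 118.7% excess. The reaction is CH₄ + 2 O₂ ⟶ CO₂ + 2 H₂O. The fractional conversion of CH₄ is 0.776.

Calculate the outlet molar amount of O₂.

Stoichiometric O₂ = 2 × 83.3 = 166.6 mol; O₂ fed = 166.6 × 2.187 = 364.4 mol.
Fuel reacted = 0.776 × 83.3 → ξ = 64.64 mol.
Outlet (n = n₀ + ν ξ):
  CH₄: 83.3 − 1(64.64) = 18.66
  O₂: 364.4 − 2(64.64) = 235.1
  CO₂: 0 + 1(64.64) = 64.64
  H₂O: 0 + 2(64.64) = 129.3

235 mol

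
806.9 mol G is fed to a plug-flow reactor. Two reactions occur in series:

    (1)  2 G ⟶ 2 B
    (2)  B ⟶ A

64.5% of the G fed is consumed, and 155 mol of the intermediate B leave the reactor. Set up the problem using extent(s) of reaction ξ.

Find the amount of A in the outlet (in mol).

365 mol

Conversion of G: G consumed = 2ξ₁ = 0.645 × 806.9 → ξ₁ = 260.2 mol.
B balance: n_B = 0 + 2ξ₁ − 1ξ₂ = 155 → ξ₂ = (2·260.2 − 155)/1 = 365.5 mol.
Outlet amounts (n = n₀ + Σ ν·ξ):
  G: 806.9 − 2(260.2) = 286.4
  B: 0 + 2(260.2) − 1(365.5) = 155
  A: 0 + 1(365.5) = 365.5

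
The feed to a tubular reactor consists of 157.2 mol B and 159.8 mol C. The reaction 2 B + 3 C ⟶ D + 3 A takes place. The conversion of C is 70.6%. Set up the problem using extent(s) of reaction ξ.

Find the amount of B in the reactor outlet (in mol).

C reacted = 0.706 × 159.8 = 112.8 mol; ν_C = −3, so ξ = 112.8/3 = 37.61 mol.
Outlet amounts (n = n₀ + ν ξ):
  B: 157.2 − 2(37.61) = 81.99
  C: 159.8 − 3(37.61) = 46.98
  D: 0 + 1(37.61) = 37.61
  A: 0 + 3(37.61) = 112.8

82 mol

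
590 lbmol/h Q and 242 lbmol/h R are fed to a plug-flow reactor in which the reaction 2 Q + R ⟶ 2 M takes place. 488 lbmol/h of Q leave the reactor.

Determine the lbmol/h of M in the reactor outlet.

102 lbmol/h

For Q: n = n₀ − 2ξ → 488 = 590 − 2ξ, giving ξ = 51 lbmol/h.
Outlet amounts (n = n₀ + ν ξ):
  Q: 590 − 2(51) = 488
  R: 242 − 1(51) = 191
  M: 0 + 2(51) = 102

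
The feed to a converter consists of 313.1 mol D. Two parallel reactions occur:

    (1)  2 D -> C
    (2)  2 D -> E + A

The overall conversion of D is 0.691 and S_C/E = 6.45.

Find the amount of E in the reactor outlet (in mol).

Conversion of D: D consumed = 0.691 × 313.1 = 216.4 mol = 2ξ₁ + 2ξ₂.
Selectivity: 1ξ₁ / (1ξ₂) = 6.45 → ξ₁ = 6.45 ξ₂.
Substitute: (2·6.45 + 2) ξ₂ = 216.4 → ξ₂ = 14.52 mol, ξ₁ = 93.66 mol.
Outlet amounts (n = n₀ + Σ ν·ξ):
  D: 313.1 − 2(93.66) − 2(14.52) = 96.75
  C: 0 + 1(93.66) = 93.66
  E: 0 + 1(14.52) = 14.52
  A: 0 + 1(14.52) = 14.52

14.5 mol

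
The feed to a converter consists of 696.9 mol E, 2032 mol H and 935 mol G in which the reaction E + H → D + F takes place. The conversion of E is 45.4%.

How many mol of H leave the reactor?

E reacted = 0.454 × 696.9 = 316.4 mol; ν_E = −1, so ξ = 316.4/1 = 316.4 mol.
Outlet amounts (n = n₀ + ν ξ):
  E: 696.9 − 1(316.4) = 380.5
  H: 2032 − 1(316.4) = 1716
  D: 0 + 1(316.4) = 316.4
  F: 0 + 1(316.4) = 316.4
  G: 935 (inert)

1720 mol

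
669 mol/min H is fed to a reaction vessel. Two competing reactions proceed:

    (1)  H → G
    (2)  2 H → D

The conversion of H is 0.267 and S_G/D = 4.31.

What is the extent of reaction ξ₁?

Conversion of H: H consumed = 0.267 × 669 = 178.6 mol/min = 1ξ₁ + 2ξ₂.
Selectivity: 1ξ₁ / (1ξ₂) = 4.31 → ξ₁ = 4.31 ξ₂.
Substitute: (1·4.31 + 2) ξ₂ = 178.6 → ξ₂ = 28.31 mol/min, ξ₁ = 122 mol/min.
Outlet amounts (n = n₀ + Σ ν·ξ):
  H: 669 − 1(122) − 2(28.31) = 490.4
  G: 0 + 1(122) = 122
  D: 0 + 1(28.31) = 28.31

ξ₁ = 122 mol/min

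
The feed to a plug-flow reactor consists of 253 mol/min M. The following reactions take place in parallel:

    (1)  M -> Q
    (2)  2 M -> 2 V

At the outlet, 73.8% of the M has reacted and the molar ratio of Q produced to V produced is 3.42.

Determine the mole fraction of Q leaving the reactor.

0.571

Conversion of M: M consumed = 0.738 × 253 = 186.7 mol/min = 1ξ₁ + 2ξ₂.
Selectivity: 1ξ₁ / (2ξ₂) = 3.42 → ξ₁ = 6.84 ξ₂.
Substitute: (1·6.84 + 2) ξ₂ = 186.7 → ξ₂ = 21.12 mol/min, ξ₁ = 144.5 mol/min.
Outlet amounts (n = n₀ + Σ ν·ξ):
  M: 253 − 1(144.5) − 2(21.12) = 66.29
  Q: 0 + 1(144.5) = 144.5
  V: 0 + 2(21.12) = 42.24
Total out = 253 mol/min; y_Q = 144.5 / 253 = 0.571.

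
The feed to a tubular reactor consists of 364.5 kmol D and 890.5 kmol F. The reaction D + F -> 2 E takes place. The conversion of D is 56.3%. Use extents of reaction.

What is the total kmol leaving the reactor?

1260 kmol

D reacted = 0.563 × 364.5 = 205.2 kmol; ν_D = −1, so ξ = 205.2/1 = 205.2 kmol.
Outlet amounts (n = n₀ + ν ξ):
  D: 364.5 − 1(205.2) = 159.3
  F: 890.5 − 1(205.2) = 685.3
  E: 0 + 2(205.2) = 410.4
Total out = 159.3 + 685.3 + 410.4 = 1255 kmol.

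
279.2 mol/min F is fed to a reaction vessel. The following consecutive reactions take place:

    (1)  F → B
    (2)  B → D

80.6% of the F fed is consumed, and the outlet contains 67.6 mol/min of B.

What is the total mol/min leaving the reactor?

279 mol/min

Conversion of F: F consumed = 1ξ₁ = 0.806 × 279.2 → ξ₁ = 225 mol/min.
B balance: n_B = 0 + 1ξ₁ − 1ξ₂ = 67.6 → ξ₂ = (1·225 − 67.6)/1 = 157.4 mol/min.
Outlet amounts (n = n₀ + Σ ν·ξ):
  F: 279.2 − 1(225) = 54.16
  B: 0 + 1(225) − 1(157.4) = 67.6
  D: 0 + 1(157.4) = 157.4
Total out = 54.16 + 67.6 + 157.4 = 279.2 mol/min.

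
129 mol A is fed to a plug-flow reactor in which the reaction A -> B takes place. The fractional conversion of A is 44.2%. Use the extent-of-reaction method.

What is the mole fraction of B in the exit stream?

0.442

A reacted = 0.442 × 129 = 57.02 mol; ν_A = −1, so ξ = 57.02/1 = 57.02 mol.
Outlet amounts (n = n₀ + ν ξ):
  A: 129 − 1(57.02) = 71.98
  B: 0 + 1(57.02) = 57.02
Total out = 129 mol; y_B = 57.02 / 129 = 0.442.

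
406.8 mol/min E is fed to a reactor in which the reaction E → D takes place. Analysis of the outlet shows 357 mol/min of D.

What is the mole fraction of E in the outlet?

0.122

For D: n = n₀ + 1ξ → 357 = 0 + 1ξ, giving ξ = 357 mol/min.
Outlet amounts (n = n₀ + ν ξ):
  E: 406.8 − 1(357) = 49.8
  D: 0 + 1(357) = 357
Total out = 406.8 mol/min; y_E = 49.8 / 406.8 = 0.1224.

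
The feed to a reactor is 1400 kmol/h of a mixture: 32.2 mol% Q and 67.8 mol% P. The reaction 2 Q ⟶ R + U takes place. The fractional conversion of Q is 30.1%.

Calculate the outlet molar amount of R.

67.8 kmol/h

Q reacted = 0.301 × 450.8 = 135.7 kmol/h; ν_Q = −2, so ξ = 135.7/2 = 67.85 kmol/h.
Outlet amounts (n = n₀ + ν ξ):
  Q: 450.8 − 2(67.85) = 315.1
  R: 0 + 1(67.85) = 67.85
  U: 0 + 1(67.85) = 67.85
  P: 949.2 (inert)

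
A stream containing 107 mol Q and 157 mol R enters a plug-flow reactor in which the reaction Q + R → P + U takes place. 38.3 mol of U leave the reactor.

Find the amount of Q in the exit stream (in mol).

68.7 mol

For U: n = n₀ + 1ξ → 38.3 = 0 + 1ξ, giving ξ = 38.3 mol.
Outlet amounts (n = n₀ + ν ξ):
  Q: 107 − 1(38.3) = 68.7
  R: 157 − 1(38.3) = 118.7
  P: 0 + 1(38.3) = 38.3
  U: 0 + 1(38.3) = 38.3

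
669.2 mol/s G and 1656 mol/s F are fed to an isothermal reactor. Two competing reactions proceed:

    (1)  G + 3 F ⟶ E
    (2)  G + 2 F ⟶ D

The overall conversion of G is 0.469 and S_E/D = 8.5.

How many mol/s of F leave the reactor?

Conversion of G: G consumed = 0.469 × 669.2 = 313.9 mol/s = 1ξ₁ + 1ξ₂.
Selectivity: 1ξ₁ / (1ξ₂) = 8.5 → ξ₁ = 8.5 ξ₂.
Substitute: (1·8.5 + 1) ξ₂ = 313.9 → ξ₂ = 33.04 mol/s, ξ₁ = 280.8 mol/s.
Outlet amounts (n = n₀ + Σ ν·ξ):
  G: 669.2 − 1(280.8) − 1(33.04) = 355.3
  F: 1656 − 3(280.8) − 2(33.04) = 747.5
  E: 0 + 1(280.8) = 280.8
  D: 0 + 1(33.04) = 33.04

747 mol/s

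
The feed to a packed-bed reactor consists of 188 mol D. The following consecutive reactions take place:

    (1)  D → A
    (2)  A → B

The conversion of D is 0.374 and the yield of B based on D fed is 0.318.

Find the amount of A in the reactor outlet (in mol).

10.5 mol

Conversion of D: D consumed = 1ξ₁ = 0.374 × 188 → ξ₁ = 70.31 mol.
Yield of B: 1ξ₂ / 188 = 0.318 → ξ₂ = 59.78 mol.
Outlet amounts (n = n₀ + Σ ν·ξ):
  D: 188 − 1(70.31) = 117.7
  A: 0 + 1(70.31) − 1(59.78) = 10.53
  B: 0 + 1(59.78) = 59.78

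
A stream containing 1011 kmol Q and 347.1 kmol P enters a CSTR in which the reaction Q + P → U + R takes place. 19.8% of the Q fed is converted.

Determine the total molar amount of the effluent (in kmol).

Q reacted = 0.198 × 1011 = 200.2 kmol; ν_Q = −1, so ξ = 200.2/1 = 200.2 kmol.
Outlet amounts (n = n₀ + ν ξ):
  Q: 1011 − 1(200.2) = 810.8
  P: 347.1 − 1(200.2) = 146.9
  U: 0 + 1(200.2) = 200.2
  R: 0 + 1(200.2) = 200.2
Total out = 810.8 + 146.9 + 200.2 + 200.2 = 1358 kmol.

1360 kmol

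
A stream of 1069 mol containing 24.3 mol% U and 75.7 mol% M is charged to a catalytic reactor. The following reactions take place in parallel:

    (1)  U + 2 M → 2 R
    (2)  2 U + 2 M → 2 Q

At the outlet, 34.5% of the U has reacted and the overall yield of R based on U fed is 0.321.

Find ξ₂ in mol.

ξ₂ = 24 mol

Yield of R: 2ξ₁ / 259.8 = 0.321 → ξ₁ = 41.69 mol.
Conversion of U: 1ξ₁ + 2ξ₂ = 0.345 × 259.8 = 89.62 → ξ₂ = 23.96 mol.
Outlet amounts (n = n₀ + Σ ν·ξ):
  U: 259.8 − 1(41.69) − 2(23.96) = 170.1
  M: 809.2 − 2(41.69) − 2(23.96) = 677.9
  R: 0 + 2(41.69) = 83.39
  Q: 0 + 2(23.96) = 47.93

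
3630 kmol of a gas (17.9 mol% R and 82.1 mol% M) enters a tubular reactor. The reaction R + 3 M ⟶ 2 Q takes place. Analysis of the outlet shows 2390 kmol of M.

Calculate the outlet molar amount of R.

For M: n = n₀ − 3ξ → 2390 = 2980 − 3ξ, giving ξ = 196.7 kmol.
Outlet amounts (n = n₀ + ν ξ):
  R: 649.8 − 1(196.7) = 453
  M: 2980 − 3(196.7) = 2390
  Q: 0 + 2(196.7) = 393.5

453 kmol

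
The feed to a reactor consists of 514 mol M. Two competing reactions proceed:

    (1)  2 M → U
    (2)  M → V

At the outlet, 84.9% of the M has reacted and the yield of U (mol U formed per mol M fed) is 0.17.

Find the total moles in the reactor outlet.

427 mol

Yield of U: 1ξ₁ / 514 = 0.17 → ξ₁ = 87.38 mol.
Conversion of M: 2ξ₁ + 1ξ₂ = 0.849 × 514 = 436.4 → ξ₂ = 261.6 mol.
Outlet amounts (n = n₀ + Σ ν·ξ):
  M: 514 − 2(87.38) − 1(261.6) = 77.61
  U: 0 + 1(87.38) = 87.38
  V: 0 + 1(261.6) = 261.6
Total out = 77.61 + 87.38 + 261.6 = 426.6 mol.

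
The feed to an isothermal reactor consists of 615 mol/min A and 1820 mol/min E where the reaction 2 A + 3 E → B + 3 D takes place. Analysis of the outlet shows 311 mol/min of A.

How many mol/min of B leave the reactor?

For A: n = n₀ − 2ξ → 311 = 615 − 2ξ, giving ξ = 152 mol/min.
Outlet amounts (n = n₀ + ν ξ):
  A: 615 − 2(152) = 311
  E: 1820 − 3(152) = 1364
  B: 0 + 1(152) = 152
  D: 0 + 3(152) = 456

152 mol/min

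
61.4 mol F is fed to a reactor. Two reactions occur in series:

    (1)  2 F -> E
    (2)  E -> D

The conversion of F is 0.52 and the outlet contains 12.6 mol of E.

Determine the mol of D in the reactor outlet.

3.36 mol

Conversion of F: F consumed = 2ξ₁ = 0.52 × 61.4 → ξ₁ = 15.96 mol.
E balance: n_E = 0 + 1ξ₁ − 1ξ₂ = 12.6 → ξ₂ = (1·15.96 − 12.6)/1 = 3.364 mol.
Outlet amounts (n = n₀ + Σ ν·ξ):
  F: 61.4 − 2(15.96) = 29.47
  E: 0 + 1(15.96) − 1(3.364) = 12.6
  D: 0 + 1(3.364) = 3.364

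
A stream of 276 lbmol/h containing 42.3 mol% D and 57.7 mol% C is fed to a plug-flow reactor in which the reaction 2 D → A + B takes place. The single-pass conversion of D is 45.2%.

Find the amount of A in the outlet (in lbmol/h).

D reacted = 0.452 × 116.7 = 52.77 lbmol/h; ν_D = −2, so ξ = 52.77/2 = 26.39 lbmol/h.
Outlet amounts (n = n₀ + ν ξ):
  D: 116.7 − 2(26.39) = 63.98
  A: 0 + 1(26.39) = 26.39
  B: 0 + 1(26.39) = 26.39
  C: 159.3 (inert)

26.4 lbmol/h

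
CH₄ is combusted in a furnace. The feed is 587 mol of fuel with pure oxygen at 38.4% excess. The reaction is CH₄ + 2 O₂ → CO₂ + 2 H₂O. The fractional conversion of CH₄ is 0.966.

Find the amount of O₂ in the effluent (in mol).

491 mol

Stoichiometric O₂ = 2 × 587 = 1174 mol; O₂ fed = 1174 × 1.384 = 1625 mol.
Fuel reacted = 0.966 × 587 → ξ = 567 mol.
Outlet (n = n₀ + ν ξ):
  CH₄: 587 − 1(567) = 19.96
  O₂: 1625 − 2(567) = 490.7
  CO₂: 0 + 1(567) = 567
  H₂O: 0 + 2(567) = 1134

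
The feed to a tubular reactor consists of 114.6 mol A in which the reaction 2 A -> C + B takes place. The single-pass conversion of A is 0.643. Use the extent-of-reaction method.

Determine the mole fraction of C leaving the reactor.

0.322

A reacted = 0.643 × 114.6 = 73.69 mol; ν_A = −2, so ξ = 73.69/2 = 36.84 mol.
Outlet amounts (n = n₀ + ν ξ):
  A: 114.6 − 2(36.84) = 40.91
  C: 0 + 1(36.84) = 36.84
  B: 0 + 1(36.84) = 36.84
Total out = 114.6 mol; y_C = 36.84 / 114.6 = 0.3215.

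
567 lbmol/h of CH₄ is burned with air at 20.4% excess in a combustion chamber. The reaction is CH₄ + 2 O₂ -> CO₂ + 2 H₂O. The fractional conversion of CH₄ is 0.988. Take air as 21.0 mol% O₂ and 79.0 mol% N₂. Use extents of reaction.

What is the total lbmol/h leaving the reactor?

7070 lbmol/h

Stoichiometric O₂ = 2 × 567 = 1134 lbmol/h; O₂ fed = 1134 × 1.204 = 1365 lbmol/h.
N₂ fed = 1365 × 79/21 = 5136 lbmol/h.
Fuel reacted = 0.988 × 567 → ξ = 560.2 lbmol/h.
Outlet (n = n₀ + ν ξ):
  CH₄: 567 − 1(560.2) = 6.804
  O₂: 1365 − 2(560.2) = 244.9
  N₂: 5136 (inert)
  CO₂: 0 + 1(560.2) = 560.2
  H₂O: 0 + 2(560.2) = 1120
Total out = 6.804 + 244.9 + 5136 + 560.2 + 1120 = 7069 lbmol/h.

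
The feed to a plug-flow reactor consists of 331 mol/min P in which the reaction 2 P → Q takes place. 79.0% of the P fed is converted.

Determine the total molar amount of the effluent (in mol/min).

200 mol/min

P reacted = 0.79 × 331 = 261.5 mol/min; ν_P = −2, so ξ = 261.5/2 = 130.7 mol/min.
Outlet amounts (n = n₀ + ν ξ):
  P: 331 − 2(130.7) = 69.51
  Q: 0 + 1(130.7) = 130.7
Total out = 69.51 + 130.7 = 200.3 mol/min.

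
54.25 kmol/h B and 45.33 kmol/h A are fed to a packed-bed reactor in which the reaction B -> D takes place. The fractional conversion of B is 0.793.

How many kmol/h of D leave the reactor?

B reacted = 0.793 × 54.25 = 43.02 kmol/h; ν_B = −1, so ξ = 43.02/1 = 43.02 kmol/h.
Outlet amounts (n = n₀ + ν ξ):
  B: 54.25 − 1(43.02) = 11.23
  D: 0 + 1(43.02) = 43.02
  A: 45.33 (inert)

43 kmol/h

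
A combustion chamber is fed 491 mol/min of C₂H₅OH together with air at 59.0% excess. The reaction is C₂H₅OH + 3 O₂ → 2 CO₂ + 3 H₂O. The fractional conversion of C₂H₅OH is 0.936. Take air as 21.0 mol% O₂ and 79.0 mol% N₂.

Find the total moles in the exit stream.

12100 mol/min

Stoichiometric O₂ = 3 × 491 = 1473 mol/min; O₂ fed = 1473 × 1.590 = 2342 mol/min.
N₂ fed = 2342 × 79/21 = 8811 mol/min.
Fuel reacted = 0.936 × 491 → ξ = 459.6 mol/min.
Outlet (n = n₀ + ν ξ):
  C₂H₅OH: 491 − 1(459.6) = 31.42
  O₂: 2342 − 3(459.6) = 963.3
  N₂: 8811 (inert)
  CO₂: 0 + 2(459.6) = 919.2
  H₂O: 0 + 3(459.6) = 1379
Total out = 31.42 + 963.3 + 8811 + 919.2 + 1379 = 12100 mol/min.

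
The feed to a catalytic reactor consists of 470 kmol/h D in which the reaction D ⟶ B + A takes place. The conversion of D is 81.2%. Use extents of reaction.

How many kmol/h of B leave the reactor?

382 kmol/h

D reacted = 0.812 × 470 = 381.6 kmol/h; ν_D = −1, so ξ = 381.6/1 = 381.6 kmol/h.
Outlet amounts (n = n₀ + ν ξ):
  D: 470 − 1(381.6) = 88.36
  B: 0 + 1(381.6) = 381.6
  A: 0 + 1(381.6) = 381.6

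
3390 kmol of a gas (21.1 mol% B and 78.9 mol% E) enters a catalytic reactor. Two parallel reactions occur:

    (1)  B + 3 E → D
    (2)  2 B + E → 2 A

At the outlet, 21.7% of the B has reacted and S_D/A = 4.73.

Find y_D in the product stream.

0.0428

Conversion of B: B consumed = 0.217 × 715.3 = 155.2 kmol = 1ξ₁ + 2ξ₂.
Selectivity: 1ξ₁ / (2ξ₂) = 4.73 → ξ₁ = 9.46 ξ₂.
Substitute: (1·9.46 + 2) ξ₂ = 155.2 → ξ₂ = 13.54 kmol, ξ₁ = 128.1 kmol.
Outlet amounts (n = n₀ + Σ ν·ξ):
  B: 715.3 − 1(128.1) − 2(13.54) = 560.1
  E: 2675 − 3(128.1) − 1(13.54) = 2277
  D: 0 + 1(128.1) = 128.1
  A: 0 + 2(13.54) = 27.09
Total out = 2992 kmol; y_D = 128.1 / 2992 = 0.04282.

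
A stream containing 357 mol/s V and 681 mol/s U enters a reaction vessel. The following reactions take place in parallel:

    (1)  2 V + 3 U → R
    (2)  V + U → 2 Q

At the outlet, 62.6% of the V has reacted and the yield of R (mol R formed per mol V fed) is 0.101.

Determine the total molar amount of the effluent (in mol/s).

894 mol/s

Yield of R: 1ξ₁ / 357 = 0.101 → ξ₁ = 36.06 mol/s.
Conversion of V: 2ξ₁ + 1ξ₂ = 0.626 × 357 = 223.5 → ξ₂ = 151.4 mol/s.
Outlet amounts (n = n₀ + Σ ν·ξ):
  V: 357 − 2(36.06) − 1(151.4) = 133.5
  U: 681 − 3(36.06) − 1(151.4) = 421.5
  R: 0 + 1(36.06) = 36.06
  Q: 0 + 2(151.4) = 302.7
Total out = 133.5 + 421.5 + 36.06 + 302.7 = 893.8 mol/s.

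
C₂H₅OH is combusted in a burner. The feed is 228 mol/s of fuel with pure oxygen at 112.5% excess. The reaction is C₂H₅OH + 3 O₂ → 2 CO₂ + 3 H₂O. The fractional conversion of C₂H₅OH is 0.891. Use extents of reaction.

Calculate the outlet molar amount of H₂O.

609 mol/s

Stoichiometric O₂ = 3 × 228 = 684 mol/s; O₂ fed = 684 × 2.125 = 1454 mol/s.
Fuel reacted = 0.891 × 228 → ξ = 203.1 mol/s.
Outlet (n = n₀ + ν ξ):
  C₂H₅OH: 228 − 1(203.1) = 24.85
  O₂: 1454 − 3(203.1) = 844.1
  CO₂: 0 + 2(203.1) = 406.3
  H₂O: 0 + 3(203.1) = 609.4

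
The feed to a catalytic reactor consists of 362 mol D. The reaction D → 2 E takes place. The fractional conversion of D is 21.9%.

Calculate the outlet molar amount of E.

D reacted = 0.219 × 362 = 79.28 mol; ν_D = −1, so ξ = 79.28/1 = 79.28 mol.
Outlet amounts (n = n₀ + ν ξ):
  D: 362 − 1(79.28) = 282.7
  E: 0 + 2(79.28) = 158.6

159 mol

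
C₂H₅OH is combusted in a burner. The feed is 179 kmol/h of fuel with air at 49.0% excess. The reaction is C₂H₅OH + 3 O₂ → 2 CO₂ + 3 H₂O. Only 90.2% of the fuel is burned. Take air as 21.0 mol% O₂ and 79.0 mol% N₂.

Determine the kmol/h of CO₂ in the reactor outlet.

Stoichiometric O₂ = 3 × 179 = 537 kmol/h; O₂ fed = 537 × 1.490 = 800.1 kmol/h.
N₂ fed = 800.1 × 79/21 = 3010 kmol/h.
Fuel reacted = 0.902 × 179 → ξ = 161.5 kmol/h.
Outlet (n = n₀ + ν ξ):
  C₂H₅OH: 179 − 1(161.5) = 17.54
  O₂: 800.1 − 3(161.5) = 315.8
  N₂: 3010 (inert)
  CO₂: 0 + 2(161.5) = 322.9
  H₂O: 0 + 3(161.5) = 484.4

323 kmol/h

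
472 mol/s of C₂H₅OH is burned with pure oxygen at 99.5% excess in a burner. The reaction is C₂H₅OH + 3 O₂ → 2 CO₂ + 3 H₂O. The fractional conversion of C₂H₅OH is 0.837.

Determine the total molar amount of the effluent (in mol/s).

3690 mol/s

Stoichiometric O₂ = 3 × 472 = 1416 mol/s; O₂ fed = 1416 × 1.995 = 2825 mol/s.
Fuel reacted = 0.837 × 472 → ξ = 395.1 mol/s.
Outlet (n = n₀ + ν ξ):
  C₂H₅OH: 472 − 1(395.1) = 76.94
  O₂: 2825 − 3(395.1) = 1640
  CO₂: 0 + 2(395.1) = 790.1
  H₂O: 0 + 3(395.1) = 1185
Total out = 76.94 + 1640 + 790.1 + 1185 = 3692 mol/s.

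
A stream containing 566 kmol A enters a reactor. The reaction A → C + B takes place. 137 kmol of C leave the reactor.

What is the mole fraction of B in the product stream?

0.195

For C: n = n₀ + 1ξ → 137 = 0 + 1ξ, giving ξ = 137 kmol.
Outlet amounts (n = n₀ + ν ξ):
  A: 566 − 1(137) = 429
  C: 0 + 1(137) = 137
  B: 0 + 1(137) = 137
Total out = 703 kmol; y_B = 137 / 703 = 0.1949.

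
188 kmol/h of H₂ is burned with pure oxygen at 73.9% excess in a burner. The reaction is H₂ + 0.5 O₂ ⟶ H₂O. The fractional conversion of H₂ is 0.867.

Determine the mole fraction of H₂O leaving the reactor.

Stoichiometric O₂ = 0.5 × 188 = 94 kmol/h; O₂ fed = 94 × 1.739 = 163.5 kmol/h.
Fuel reacted = 0.867 × 188 → ξ = 163 kmol/h.
Outlet (n = n₀ + ν ξ):
  H₂: 188 − 1(163) = 25
  O₂: 163.5 − 0.5(163) = 81.97
  H₂O: 0 + 1(163) = 163
Total out = 270 kmol/h; y_H₂O = 163 / 270 = 0.6038.

0.604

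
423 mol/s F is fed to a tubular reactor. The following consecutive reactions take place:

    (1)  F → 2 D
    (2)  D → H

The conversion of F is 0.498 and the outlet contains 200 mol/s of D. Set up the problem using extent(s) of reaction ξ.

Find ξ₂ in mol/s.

Conversion of F: F consumed = 1ξ₁ = 0.498 × 423 → ξ₁ = 210.7 mol/s.
D balance: n_D = 0 + 2ξ₁ − 1ξ₂ = 200 → ξ₂ = (2·210.7 − 200)/1 = 221.3 mol/s.
Outlet amounts (n = n₀ + Σ ν·ξ):
  F: 423 − 1(210.7) = 212.3
  D: 0 + 2(210.7) − 1(221.3) = 200
  H: 0 + 1(221.3) = 221.3

ξ₂ = 221 mol/s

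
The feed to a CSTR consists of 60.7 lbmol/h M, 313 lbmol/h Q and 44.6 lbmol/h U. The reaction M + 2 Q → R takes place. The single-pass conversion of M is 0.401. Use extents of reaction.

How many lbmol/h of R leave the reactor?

M reacted = 0.401 × 60.7 = 24.34 lbmol/h; ν_M = −1, so ξ = 24.34/1 = 24.34 lbmol/h.
Outlet amounts (n = n₀ + ν ξ):
  M: 60.7 − 1(24.34) = 36.36
  Q: 313 − 2(24.34) = 264.3
  R: 0 + 1(24.34) = 24.34
  U: 44.6 (inert)

24.3 lbmol/h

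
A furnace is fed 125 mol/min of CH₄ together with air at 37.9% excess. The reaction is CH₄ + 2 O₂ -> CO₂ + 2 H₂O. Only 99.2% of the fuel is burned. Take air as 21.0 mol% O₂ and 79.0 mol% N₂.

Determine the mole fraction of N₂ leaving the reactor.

0.734

Stoichiometric O₂ = 2 × 125 = 250 mol/min; O₂ fed = 250 × 1.379 = 344.8 mol/min.
N₂ fed = 344.8 × 79/21 = 1297 mol/min.
Fuel reacted = 0.992 × 125 → ξ = 124 mol/min.
Outlet (n = n₀ + ν ξ):
  CH₄: 125 − 1(124) = 1
  O₂: 344.8 − 2(124) = 96.75
  N₂: 1297 (inert)
  CO₂: 0 + 1(124) = 124
  H₂O: 0 + 2(124) = 248
Total out = 1767 mol/min; y_N₂ = 1297 / 1767 = 0.7341.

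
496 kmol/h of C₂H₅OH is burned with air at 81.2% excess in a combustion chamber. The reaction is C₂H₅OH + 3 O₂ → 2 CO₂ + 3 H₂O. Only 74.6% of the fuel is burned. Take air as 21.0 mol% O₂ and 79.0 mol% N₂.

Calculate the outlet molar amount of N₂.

10100 kmol/h

Stoichiometric O₂ = 3 × 496 = 1488 kmol/h; O₂ fed = 1488 × 1.812 = 2696 kmol/h.
N₂ fed = 2696 × 79/21 = 10140 kmol/h.
Fuel reacted = 0.746 × 496 → ξ = 370 kmol/h.
Outlet (n = n₀ + ν ξ):
  C₂H₅OH: 496 − 1(370) = 126
  O₂: 2696 − 3(370) = 1586
  N₂: 10140 (inert)
  CO₂: 0 + 2(370) = 740
  H₂O: 0 + 3(370) = 1110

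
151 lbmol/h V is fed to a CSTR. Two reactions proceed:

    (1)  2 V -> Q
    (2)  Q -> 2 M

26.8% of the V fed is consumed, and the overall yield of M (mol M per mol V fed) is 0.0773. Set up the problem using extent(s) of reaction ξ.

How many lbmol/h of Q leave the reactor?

14.4 lbmol/h

Conversion of V: V consumed = 2ξ₁ = 0.268 × 151 → ξ₁ = 20.23 lbmol/h.
Yield of M: 2ξ₂ / 151 = 0.0773 → ξ₂ = 5.836 lbmol/h.
Outlet amounts (n = n₀ + Σ ν·ξ):
  V: 151 − 2(20.23) = 110.5
  Q: 0 + 1(20.23) − 1(5.836) = 14.4
  M: 0 + 2(5.836) = 11.67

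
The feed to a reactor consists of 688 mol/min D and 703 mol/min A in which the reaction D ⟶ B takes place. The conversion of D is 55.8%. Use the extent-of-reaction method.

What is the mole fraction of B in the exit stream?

D reacted = 0.558 × 688 = 383.9 mol/min; ν_D = −1, so ξ = 383.9/1 = 383.9 mol/min.
Outlet amounts (n = n₀ + ν ξ):
  D: 688 − 1(383.9) = 304.1
  B: 0 + 1(383.9) = 383.9
  A: 703 (inert)
Total out = 1391 mol/min; y_B = 383.9 / 1391 = 0.276.

0.276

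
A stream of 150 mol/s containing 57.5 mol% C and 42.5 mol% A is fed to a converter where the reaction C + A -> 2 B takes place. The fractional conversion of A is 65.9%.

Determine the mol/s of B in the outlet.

84 mol/s

A reacted = 0.659 × 63.75 = 42.01 mol/s; ν_A = −1, so ξ = 42.01/1 = 42.01 mol/s.
Outlet amounts (n = n₀ + ν ξ):
  C: 86.25 − 1(42.01) = 44.24
  A: 63.75 − 1(42.01) = 21.74
  B: 0 + 2(42.01) = 84.02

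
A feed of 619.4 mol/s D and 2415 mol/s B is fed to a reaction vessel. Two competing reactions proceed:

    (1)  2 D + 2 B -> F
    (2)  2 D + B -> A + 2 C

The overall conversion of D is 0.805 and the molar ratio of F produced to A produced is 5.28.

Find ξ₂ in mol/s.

Conversion of D: D consumed = 0.805 × 619.4 = 498.6 mol/s = 2ξ₁ + 2ξ₂.
Selectivity: 1ξ₁ / (1ξ₂) = 5.28 → ξ₁ = 5.28 ξ₂.
Substitute: (2·5.28 + 2) ξ₂ = 498.6 → ξ₂ = 39.7 mol/s, ξ₁ = 209.6 mol/s.
Outlet amounts (n = n₀ + Σ ν·ξ):
  D: 619.4 − 2(209.6) − 2(39.7) = 120.8
  B: 2415 − 2(209.6) − 1(39.7) = 1956
  F: 0 + 1(209.6) = 209.6
  A: 0 + 1(39.7) = 39.7
  C: 0 + 2(39.7) = 79.4

ξ₂ = 39.7 mol/s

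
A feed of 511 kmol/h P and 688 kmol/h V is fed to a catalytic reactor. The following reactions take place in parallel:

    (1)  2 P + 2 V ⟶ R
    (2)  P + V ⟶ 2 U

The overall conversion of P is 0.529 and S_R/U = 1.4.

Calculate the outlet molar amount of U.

81.9 kmol/h

Conversion of P: P consumed = 0.529 × 511 = 270.3 kmol/h = 2ξ₁ + 1ξ₂.
Selectivity: 1ξ₁ / (2ξ₂) = 1.4 → ξ₁ = 2.8 ξ₂.
Substitute: (2·2.8 + 1) ξ₂ = 270.3 → ξ₂ = 40.96 kmol/h, ξ₁ = 114.7 kmol/h.
Outlet amounts (n = n₀ + Σ ν·ξ):
  P: 511 − 2(114.7) − 1(40.96) = 240.7
  V: 688 − 2(114.7) − 1(40.96) = 417.7
  R: 0 + 1(114.7) = 114.7
  U: 0 + 2(40.96) = 81.91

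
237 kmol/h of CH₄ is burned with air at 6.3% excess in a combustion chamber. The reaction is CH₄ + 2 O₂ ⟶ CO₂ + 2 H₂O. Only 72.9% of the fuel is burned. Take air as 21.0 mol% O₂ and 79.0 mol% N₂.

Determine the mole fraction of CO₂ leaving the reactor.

Stoichiometric O₂ = 2 × 237 = 474 kmol/h; O₂ fed = 474 × 1.063 = 503.9 kmol/h.
N₂ fed = 503.9 × 79/21 = 1895 kmol/h.
Fuel reacted = 0.729 × 237 → ξ = 172.8 kmol/h.
Outlet (n = n₀ + ν ξ):
  CH₄: 237 − 1(172.8) = 64.23
  O₂: 503.9 − 2(172.8) = 158.3
  N₂: 1895 (inert)
  CO₂: 0 + 1(172.8) = 172.8
  H₂O: 0 + 2(172.8) = 345.5
Total out = 2636 kmol/h; y_CO₂ = 172.8 / 2636 = 0.06554.

0.0655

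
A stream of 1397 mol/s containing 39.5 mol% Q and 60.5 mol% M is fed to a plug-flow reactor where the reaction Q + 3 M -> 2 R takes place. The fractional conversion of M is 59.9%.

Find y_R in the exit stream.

0.319

M reacted = 0.599 × 845.2 = 506.3 mol/s; ν_M = −3, so ξ = 506.3/3 = 168.8 mol/s.
Outlet amounts (n = n₀ + ν ξ):
  Q: 551.8 − 1(168.8) = 383.1
  M: 845.2 − 3(168.8) = 338.9
  R: 0 + 2(168.8) = 337.5
Total out = 1059 mol/s; y_R = 337.5 / 1059 = 0.3186.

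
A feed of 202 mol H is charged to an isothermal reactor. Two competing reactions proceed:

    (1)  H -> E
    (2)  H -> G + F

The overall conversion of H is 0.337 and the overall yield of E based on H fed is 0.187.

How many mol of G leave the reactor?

30.3 mol

Yield of E: 1ξ₁ / 202 = 0.187 → ξ₁ = 37.77 mol.
Conversion of H: 1ξ₁ + 1ξ₂ = 0.337 × 202 = 68.07 → ξ₂ = 30.3 mol.
Outlet amounts (n = n₀ + Σ ν·ξ):
  H: 202 − 1(37.77) − 1(30.3) = 133.9
  E: 0 + 1(37.77) = 37.77
  G: 0 + 1(30.3) = 30.3
  F: 0 + 1(30.3) = 30.3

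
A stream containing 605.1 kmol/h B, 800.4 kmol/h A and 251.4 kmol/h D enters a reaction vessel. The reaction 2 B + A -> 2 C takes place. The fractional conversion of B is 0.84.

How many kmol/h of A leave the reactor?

B reacted = 0.84 × 605.1 = 508.3 kmol/h; ν_B = −2, so ξ = 508.3/2 = 254.1 kmol/h.
Outlet amounts (n = n₀ + ν ξ):
  B: 605.1 − 2(254.1) = 96.82
  A: 800.4 − 1(254.1) = 546.3
  C: 0 + 2(254.1) = 508.3
  D: 251.4 (inert)

546 kmol/h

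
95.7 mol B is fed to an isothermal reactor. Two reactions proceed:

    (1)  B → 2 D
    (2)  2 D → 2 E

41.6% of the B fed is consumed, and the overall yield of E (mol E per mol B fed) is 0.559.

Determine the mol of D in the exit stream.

Conversion of B: B consumed = 1ξ₁ = 0.416 × 95.7 → ξ₁ = 39.81 mol.
Yield of E: 2ξ₂ / 95.7 = 0.559 → ξ₂ = 26.75 mol.
Outlet amounts (n = n₀ + Σ ν·ξ):
  B: 95.7 − 1(39.81) = 55.89
  D: 0 + 2(39.81) − 2(26.75) = 26.13
  E: 0 + 2(26.75) = 53.5

26.1 mol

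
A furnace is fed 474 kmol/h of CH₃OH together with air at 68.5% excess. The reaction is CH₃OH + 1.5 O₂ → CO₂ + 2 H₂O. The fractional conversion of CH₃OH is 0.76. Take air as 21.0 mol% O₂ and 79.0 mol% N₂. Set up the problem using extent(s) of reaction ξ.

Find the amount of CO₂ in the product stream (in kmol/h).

360 kmol/h

Stoichiometric O₂ = 1.5 × 474 = 711 kmol/h; O₂ fed = 711 × 1.685 = 1198 kmol/h.
N₂ fed = 1198 × 79/21 = 4507 kmol/h.
Fuel reacted = 0.76 × 474 → ξ = 360.2 kmol/h.
Outlet (n = n₀ + ν ξ):
  CH₃OH: 474 − 1(360.2) = 113.8
  O₂: 1198 − 1.5(360.2) = 657.7
  N₂: 4507 (inert)
  CO₂: 0 + 1(360.2) = 360.2
  H₂O: 0 + 2(360.2) = 720.5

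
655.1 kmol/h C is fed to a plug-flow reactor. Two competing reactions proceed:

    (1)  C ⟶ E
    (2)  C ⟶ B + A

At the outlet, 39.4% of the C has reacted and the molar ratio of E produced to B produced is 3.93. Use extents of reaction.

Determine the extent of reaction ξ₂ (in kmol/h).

ξ₂ = 52.4 kmol/h

Conversion of C: C consumed = 0.394 × 655.1 = 258.1 kmol/h = 1ξ₁ + 1ξ₂.
Selectivity: 1ξ₁ / (1ξ₂) = 3.93 → ξ₁ = 3.93 ξ₂.
Substitute: (1·3.93 + 1) ξ₂ = 258.1 → ξ₂ = 52.35 kmol/h, ξ₁ = 205.8 kmol/h.
Outlet amounts (n = n₀ + Σ ν·ξ):
  C: 655.1 − 1(205.8) − 1(52.35) = 397
  E: 0 + 1(205.8) = 205.8
  B: 0 + 1(52.35) = 52.35
  A: 0 + 1(52.35) = 52.35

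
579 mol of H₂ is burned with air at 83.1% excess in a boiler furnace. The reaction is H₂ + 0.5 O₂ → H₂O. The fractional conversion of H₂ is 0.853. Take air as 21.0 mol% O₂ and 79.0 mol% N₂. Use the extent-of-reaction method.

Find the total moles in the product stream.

Stoichiometric O₂ = 0.5 × 579 = 289.5 mol; O₂ fed = 289.5 × 1.831 = 530.1 mol.
N₂ fed = 530.1 × 79/21 = 1994 mol.
Fuel reacted = 0.853 × 579 → ξ = 493.9 mol.
Outlet (n = n₀ + ν ξ):
  H₂: 579 − 1(493.9) = 85.11
  O₂: 530.1 − 0.5(493.9) = 283.1
  N₂: 1994 (inert)
  H₂O: 0 + 1(493.9) = 493.9
Total out = 85.11 + 283.1 + 1994 + 493.9 = 2856 mol.

2860 mol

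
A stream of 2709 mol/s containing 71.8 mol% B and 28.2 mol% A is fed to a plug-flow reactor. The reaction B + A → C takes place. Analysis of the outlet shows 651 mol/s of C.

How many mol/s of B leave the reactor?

For C: n = n₀ + 1ξ → 651 = 0 + 1ξ, giving ξ = 651 mol/s.
Outlet amounts (n = n₀ + ν ξ):
  B: 1945 − 1(651) = 1294
  A: 763.9 − 1(651) = 112.9
  C: 0 + 1(651) = 651

1290 mol/s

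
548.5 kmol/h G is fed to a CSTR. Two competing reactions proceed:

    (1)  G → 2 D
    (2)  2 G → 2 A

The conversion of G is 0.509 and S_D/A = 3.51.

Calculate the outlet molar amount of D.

356 kmol/h

Conversion of G: G consumed = 0.509 × 548.5 = 279.2 kmol/h = 1ξ₁ + 2ξ₂.
Selectivity: 2ξ₁ / (2ξ₂) = 3.51 → ξ₁ = 3.51 ξ₂.
Substitute: (1·3.51 + 2) ξ₂ = 279.2 → ξ₂ = 50.67 kmol/h, ξ₁ = 177.8 kmol/h.
Outlet amounts (n = n₀ + Σ ν·ξ):
  G: 548.5 − 1(177.8) − 2(50.67) = 269.3
  D: 0 + 2(177.8) = 355.7
  A: 0 + 2(50.67) = 101.3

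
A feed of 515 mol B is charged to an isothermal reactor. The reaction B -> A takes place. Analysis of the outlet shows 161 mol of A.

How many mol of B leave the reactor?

For A: n = n₀ + 1ξ → 161 = 0 + 1ξ, giving ξ = 161 mol.
Outlet amounts (n = n₀ + ν ξ):
  B: 515 − 1(161) = 354
  A: 0 + 1(161) = 161

354 mol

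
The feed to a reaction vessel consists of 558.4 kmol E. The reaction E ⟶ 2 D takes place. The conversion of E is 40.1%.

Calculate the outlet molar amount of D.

E reacted = 0.401 × 558.4 = 223.9 kmol; ν_E = −1, so ξ = 223.9/1 = 223.9 kmol.
Outlet amounts (n = n₀ + ν ξ):
  E: 558.4 − 1(223.9) = 334.5
  D: 0 + 2(223.9) = 447.8

448 kmol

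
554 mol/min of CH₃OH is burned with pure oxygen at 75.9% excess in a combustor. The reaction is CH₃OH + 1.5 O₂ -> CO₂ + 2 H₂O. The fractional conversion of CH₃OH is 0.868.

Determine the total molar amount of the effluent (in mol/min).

Stoichiometric O₂ = 1.5 × 554 = 831 mol/min; O₂ fed = 831 × 1.759 = 1462 mol/min.
Fuel reacted = 0.868 × 554 → ξ = 480.9 mol/min.
Outlet (n = n₀ + ν ξ):
  CH₃OH: 554 − 1(480.9) = 73.13
  O₂: 1462 − 1.5(480.9) = 740.4
  CO₂: 0 + 1(480.9) = 480.9
  H₂O: 0 + 2(480.9) = 961.7
Total out = 73.13 + 740.4 + 480.9 + 961.7 = 2256 mol/min.

2260 mol/min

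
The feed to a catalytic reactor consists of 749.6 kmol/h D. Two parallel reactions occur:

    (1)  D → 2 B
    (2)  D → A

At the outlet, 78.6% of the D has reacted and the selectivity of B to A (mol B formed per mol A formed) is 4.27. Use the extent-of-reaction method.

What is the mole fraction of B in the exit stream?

Conversion of D: D consumed = 0.786 × 749.6 = 589.2 kmol/h = 1ξ₁ + 1ξ₂.
Selectivity: 2ξ₁ / (1ξ₂) = 4.27 → ξ₁ = 2.135 ξ₂.
Substitute: (1·2.135 + 1) ξ₂ = 589.2 → ξ₂ = 187.9 kmol/h, ξ₁ = 401.2 kmol/h.
Outlet amounts (n = n₀ + Σ ν·ξ):
  D: 749.6 − 1(401.2) − 1(187.9) = 160.4
  B: 0 + 2(401.2) = 802.5
  A: 0 + 1(187.9) = 187.9
Total out = 1151 kmol/h; y_B = 802.5 / 1151 = 0.6973.

0.697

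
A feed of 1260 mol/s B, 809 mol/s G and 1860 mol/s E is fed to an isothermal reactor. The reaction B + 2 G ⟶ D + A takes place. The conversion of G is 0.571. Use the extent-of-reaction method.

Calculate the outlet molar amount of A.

231 mol/s

G reacted = 0.571 × 809 = 461.9 mol/s; ν_G = −2, so ξ = 461.9/2 = 231 mol/s.
Outlet amounts (n = n₀ + ν ξ):
  B: 1260 − 1(231) = 1029
  G: 809 − 2(231) = 347.1
  D: 0 + 1(231) = 231
  A: 0 + 1(231) = 231
  E: 1860 (inert)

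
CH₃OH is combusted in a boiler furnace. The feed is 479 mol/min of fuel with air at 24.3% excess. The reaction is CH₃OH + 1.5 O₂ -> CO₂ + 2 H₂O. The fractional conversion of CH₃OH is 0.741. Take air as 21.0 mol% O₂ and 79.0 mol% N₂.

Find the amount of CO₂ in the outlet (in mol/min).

Stoichiometric O₂ = 1.5 × 479 = 718.5 mol/min; O₂ fed = 718.5 × 1.243 = 893.1 mol/min.
N₂ fed = 893.1 × 79/21 = 3360 mol/min.
Fuel reacted = 0.741 × 479 → ξ = 354.9 mol/min.
Outlet (n = n₀ + ν ξ):
  CH₃OH: 479 − 1(354.9) = 124.1
  O₂: 893.1 − 1.5(354.9) = 360.7
  N₂: 3360 (inert)
  CO₂: 0 + 1(354.9) = 354.9
  H₂O: 0 + 2(354.9) = 709.9

355 mol/min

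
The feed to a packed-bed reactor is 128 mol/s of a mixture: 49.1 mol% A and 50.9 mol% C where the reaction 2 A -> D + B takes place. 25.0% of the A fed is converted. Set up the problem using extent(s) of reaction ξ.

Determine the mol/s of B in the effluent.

A reacted = 0.25 × 62.85 = 15.71 mol/s; ν_A = −2, so ξ = 15.71/2 = 7.856 mol/s.
Outlet amounts (n = n₀ + ν ξ):
  A: 62.85 − 2(7.856) = 47.14
  D: 0 + 1(7.856) = 7.856
  B: 0 + 1(7.856) = 7.856
  C: 65.15 (inert)

7.86 mol/s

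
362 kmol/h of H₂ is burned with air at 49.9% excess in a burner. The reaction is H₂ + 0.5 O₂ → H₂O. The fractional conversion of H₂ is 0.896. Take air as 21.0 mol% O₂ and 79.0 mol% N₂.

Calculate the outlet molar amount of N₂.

Stoichiometric O₂ = 0.5 × 362 = 181 kmol/h; O₂ fed = 181 × 1.499 = 271.3 kmol/h.
N₂ fed = 271.3 × 79/21 = 1021 kmol/h.
Fuel reacted = 0.896 × 362 → ξ = 324.4 kmol/h.
Outlet (n = n₀ + ν ξ):
  H₂: 362 − 1(324.4) = 37.65
  O₂: 271.3 − 0.5(324.4) = 109.1
  N₂: 1021 (inert)
  H₂O: 0 + 1(324.4) = 324.4

1020 kmol/h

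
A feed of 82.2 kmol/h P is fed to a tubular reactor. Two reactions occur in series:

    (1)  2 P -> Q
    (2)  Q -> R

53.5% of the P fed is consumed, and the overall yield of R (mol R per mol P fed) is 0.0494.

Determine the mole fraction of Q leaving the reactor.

0.298

Conversion of P: P consumed = 2ξ₁ = 0.535 × 82.2 → ξ₁ = 21.99 kmol/h.
Yield of R: 1ξ₂ / 82.2 = 0.0494 → ξ₂ = 4.061 kmol/h.
Outlet amounts (n = n₀ + Σ ν·ξ):
  P: 82.2 − 2(21.99) = 38.22
  Q: 0 + 1(21.99) − 1(4.061) = 17.93
  R: 0 + 1(4.061) = 4.061
Total out = 60.21 kmol/h; y_Q = 17.93 / 60.21 = 0.2977.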